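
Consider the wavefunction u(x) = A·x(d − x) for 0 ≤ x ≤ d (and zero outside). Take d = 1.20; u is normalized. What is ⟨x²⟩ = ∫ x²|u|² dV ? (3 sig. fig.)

The expectation value is the |u|²-weighted average of x^2: ∫ x^2|u|² dx.
The ratio of the moment integral to the normalization integral gives ⟨x²⟩ = 2·d^2/7.
With d = 1.20, ⟨x^2⟩ = 0.4114.

⟨x^2⟩ ≈ 0.411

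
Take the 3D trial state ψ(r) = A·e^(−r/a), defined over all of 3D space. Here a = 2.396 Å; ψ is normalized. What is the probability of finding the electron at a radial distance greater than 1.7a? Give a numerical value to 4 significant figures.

P ≈ 0.3397

With dV = 4πr²dr, the probability is ∫|ψ|² dV over r > 1.7a.
Normalization gives A² = 1/(π·a^3).
Substituting u = r/a, A², 4π and the length scale all cancel in the ratio: P = ∫_{1.7}^{∞} u^2·e^(-2·u) du / ∫_{0}^{∞} u^2·e^(-2·u) du.
With ∫ u^2·e^(-2·u) du = -(2·u^2 + 2·u + 1)·e^(-2·u)/4 + C, the region integral is 509·e^(-17/5)/200 and the full one is 1/4.
This evaluates to P = 0.33974.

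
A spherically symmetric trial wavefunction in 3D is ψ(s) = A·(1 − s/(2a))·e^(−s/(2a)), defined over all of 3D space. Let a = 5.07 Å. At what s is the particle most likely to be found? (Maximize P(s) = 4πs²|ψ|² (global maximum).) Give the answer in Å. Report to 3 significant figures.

Differentiate P(s) = 4πs²|ψ|² with respect to s and set to zero.
Solving yields s = a·(√(5) + 3).
With a = 5.07, the most probable radial distance is 26.55 Å.

s ≈ 26.5 Å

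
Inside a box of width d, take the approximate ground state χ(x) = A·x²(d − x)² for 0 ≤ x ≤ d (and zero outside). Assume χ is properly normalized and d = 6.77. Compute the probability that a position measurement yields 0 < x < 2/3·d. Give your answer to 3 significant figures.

P = ∫_{0}^{2/3·d} |χ(x)|² dx.
The normalization integral ∫|χ|²dx over the whole domain equals d^9/630·A², and A² cancels in the ratio.
In terms of u = x/d (A² and the length scale cancel between numerator and denominator), P = [∫_{0}^{2/3} u^4·(1 - u)^4 du] / [∫_{0}^{1} u^4·(1 - u)^4 du].
With ∫ u^4·(1 - u)^4 du = u^5·(70·u^4 - 315·u^3 + 540·u^2 - 420·u + 126)/630 + C, the region integral is ≈ 0.0013574 and the full one is 1/630.
This works out to P = 0.8552.

P ≈ 0.855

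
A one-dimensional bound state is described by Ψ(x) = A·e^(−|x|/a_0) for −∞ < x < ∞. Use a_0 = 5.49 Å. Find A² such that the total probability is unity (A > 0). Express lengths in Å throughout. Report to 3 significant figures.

The normalization condition is ∫|Ψ|² dx = 1 from −∞ to ∞.
Recall ∫₀^∞ x^m e^(−x/β) dx = m!·β^(m+1), with Ψ = A·e^(−|x|/a_0), the integral evaluates to A²·[a_0].
Setting this equal to 1 gives A² = 1/(a_0).
Plugging in a_0 = 5.49 yields A = 0.4268.

A^2 ≈ 0.182 Å^(-1)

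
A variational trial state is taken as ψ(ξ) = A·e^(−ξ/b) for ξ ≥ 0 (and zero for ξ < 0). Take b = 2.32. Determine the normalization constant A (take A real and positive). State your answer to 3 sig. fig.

A ≈ 0.928

Normalization requires ∫|ψ|² dξ = 1, integrated from 0 to ∞.
Using ∫₀^∞ ξⁿ e^(−αξ) dξ = n!/αⁿ⁺¹, with ψ = A·e^(−ξ/b), the integral evaluates to A²·[b/2].
Plugging in b = 2.32 yields A = 0.9285.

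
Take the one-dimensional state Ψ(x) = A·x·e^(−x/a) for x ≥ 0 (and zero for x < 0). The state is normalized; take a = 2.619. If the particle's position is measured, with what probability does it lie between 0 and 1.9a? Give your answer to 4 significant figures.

P = ∫_{0}^{1.9a} |Ψ(x)|² dx.
The normalization integral ∫|Ψ|²dx over the whole domain equals a^3/4·A², and A² cancels in the ratio.
Let u = x/a; then A² and the length scale cancel, so P = ∫_{0}^{1.9} u^2·e^(-2·u) du ÷ ∫_{0}^{∞} u^2·e^(-2·u) du.
With ∫ u^2·e^(-2·u) du = -(2·u^2 + 2·u + 1)·e^(-2·u)/4 + C, the region integral is 1/4 - 601·e^(-19/5)/200 and the full one is 1/4.
The result is P = 0.73110.

P ≈ 0.7311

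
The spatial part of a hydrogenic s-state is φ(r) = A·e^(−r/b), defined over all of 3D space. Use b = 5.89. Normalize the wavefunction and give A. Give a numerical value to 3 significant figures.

A ≈ 0.0395

The normalization condition is ∫|φ|² 4πr² dr = 1 from 0 to ∞.
(Spherical symmetry: dV = 4πr² dr.)
Recall ∫₀^∞ r^m e^(−r/β) dr = m!·β^(m+1), the integral (without the A² prefactor) comes out to π·b^3.
Setting this equal to 1 gives A² = 1/(π·b^3).
Substituting b = 5.89 gives A² = 0.001558, so A = 0.03947.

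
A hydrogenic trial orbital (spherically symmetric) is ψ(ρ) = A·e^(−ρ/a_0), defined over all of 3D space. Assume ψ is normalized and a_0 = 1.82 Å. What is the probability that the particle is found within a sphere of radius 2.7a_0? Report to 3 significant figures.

With dV = 4πρ²dρ, the probability is ∫|ψ|² dV over ρ ≤ 2.7a_0.
The full normalization integral is A²·[π·a_0^3] = 1, fixing A².
In terms of u = ρ/a_0 (A², 4π and the length scale all cancel between numerator and denominator), P = [∫_{0}^{2.7} u^2·e^(-2·u) du] / [∫_{0}^{∞} u^2·e^(-2·u) du].
Using ∫ u^2·e^(-2·u) du = -(2·u^2 + 2·u + 1)·e^(-2·u)/4, the numerator is 1/4 - 1049·e^(-27/5)/200 and the denominator is 1/4.
Taking the ratio yields P = 0.9052.

P ≈ 0.905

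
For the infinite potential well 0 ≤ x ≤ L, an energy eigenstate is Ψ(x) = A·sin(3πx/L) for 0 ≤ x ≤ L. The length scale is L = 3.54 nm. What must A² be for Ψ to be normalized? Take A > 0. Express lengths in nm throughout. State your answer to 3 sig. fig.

A^2 ≈ 0.565 nm^(-1)

We need A² ∫|f|² dx = 1, taking the integral from 0 to L.
With ∫₀^L sin²(nπx/L) dx = L/2, the integral (without the A² prefactor) comes out to L/2.
So A² = (L/2)^(−1).
Substituting L = 3.54 gives A² = 0.5650, so A = 0.7516.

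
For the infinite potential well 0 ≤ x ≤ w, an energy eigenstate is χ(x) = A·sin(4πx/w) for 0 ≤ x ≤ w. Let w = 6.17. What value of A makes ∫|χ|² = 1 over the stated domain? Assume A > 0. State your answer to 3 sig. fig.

A ≈ 0.569

We need A² ∫|f|² dx = 1, taking the integral from 0 to w.
With ∫₀^w sin²(nπx/w) dx = w/2, carrying out the integral gives A² · w/2.
So A² = (w/2)^(−1).
Substituting w = 6.17 gives A² = 0.3241, so A = 0.5693.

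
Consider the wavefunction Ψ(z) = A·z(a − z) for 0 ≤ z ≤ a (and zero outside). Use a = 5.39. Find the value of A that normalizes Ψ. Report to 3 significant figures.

A ≈ 0.0812

We need A² ∫|f|² dz = 1, taking the integral from 0 to a.
Expanding the polynomial and integrating term by term, carrying out the integral gives A² · a^5/30.
So A² = (a^5/30)^(−1).
Plugging in a = 5.39 yields A = 0.08121.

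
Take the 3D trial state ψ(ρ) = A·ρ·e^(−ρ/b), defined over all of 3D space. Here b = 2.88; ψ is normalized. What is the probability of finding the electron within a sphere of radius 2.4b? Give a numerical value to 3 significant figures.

P ≈ 0.524

Integrate the radial probability density 4πρ²|ψ|² over ρ ≤ 2.4b.
A² is fixed by ∫₀^∞ 4πρ²|ψ|² dρ = 1, i.e. A² = (3·π·b^5)^(−1).
In terms of u = ρ/b (A², 4π and the length scale all cancel between numerator and denominator), P = [∫_{0}^{2.4} u^4·e^(-2·u) du] / [∫_{0}^{∞} u^4·e^(-2·u) du].
An antiderivative of u^4·e^(-2·u) is -(u^4/2 + u^3 + 3·u^2/2 + 3·u/2 + 3/4)·e^(-2·u); evaluating from 0 to 2.4 gives ≈ 0.39281, while the full integral is 3/4.
This evaluates to P = 0.5237.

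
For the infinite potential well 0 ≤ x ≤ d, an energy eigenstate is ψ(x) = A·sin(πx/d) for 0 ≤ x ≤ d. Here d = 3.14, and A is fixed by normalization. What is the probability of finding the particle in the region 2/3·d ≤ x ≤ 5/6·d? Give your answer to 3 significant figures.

P ≈ 0.167

The probability is P = ∫ |ψ|² dx over [2/3·d, 5/6·d].
Since A² = 1/(d/2), this is the region integral divided by the full normalization integral.
Substituting u = x/d, A² and the length scale cancel in the ratio: P = ∫_{2/3}^{5/6} sin(π·u)^2 du / ∫_{0}^{1} sin(π·u)^2 du.
With ∫ sin(π·u)^2 du = u/2 - sin(2·π·u)/(4·π) + C, the region integral is 1/12 and the full one is 1/2.
Taking the ratio, P = 1/6.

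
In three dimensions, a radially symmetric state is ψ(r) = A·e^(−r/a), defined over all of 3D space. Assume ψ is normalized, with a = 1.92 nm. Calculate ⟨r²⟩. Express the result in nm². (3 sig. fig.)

⟨r^2⟩ ≈ 11.1 nm^2

By definition ⟨r²⟩ = ∫ r^2 |ψ(r)|² 4πr² dr.
Evaluating both integrals, ⟨r²⟩ = 3·a^2.
With a = 1.92, ⟨r^2⟩ = 11.06.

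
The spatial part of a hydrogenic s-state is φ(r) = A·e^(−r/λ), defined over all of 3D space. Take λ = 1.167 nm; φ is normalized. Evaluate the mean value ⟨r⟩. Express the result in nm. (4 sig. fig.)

⟨r⟩ ≈ 1.751 nm

The expectation value is the |φ|²-weighted average of r: ∫ r|φ|² 4πr² dr.
The ratio of the moment integral to the normalization integral gives ⟨r⟩ = 3·λ/2.
Putting λ = 1.167 gives 1.7505.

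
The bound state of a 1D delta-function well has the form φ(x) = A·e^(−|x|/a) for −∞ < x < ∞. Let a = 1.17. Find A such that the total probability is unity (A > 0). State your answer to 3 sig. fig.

A ≈ 0.925

The normalization condition is ∫|φ|² dx = 1 from −∞ to ∞.
Using ∫₀^∞ xⁿ e^(−αx) dx = n!/αⁿ⁺¹, with φ = A·e^(−|x|/a), the integral evaluates to A²·[a].
Substituting a = 1.17 gives A² = 0.8547, so A = 0.9245.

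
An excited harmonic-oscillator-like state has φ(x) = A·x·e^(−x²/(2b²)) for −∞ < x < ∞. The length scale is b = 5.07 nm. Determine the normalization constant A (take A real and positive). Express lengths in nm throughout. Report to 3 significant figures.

Normalization requires ∫|φ|² dx = 1, integrated from −∞ to ∞.
The integral (without the A² prefactor) comes out to √(π)·b^3/2.
Hence A² = 1/[√(π)·b^3/2].
Plugging in b = 5.07 yields A = 0.09305.

A ≈ 0.0930 nm^(-3/2)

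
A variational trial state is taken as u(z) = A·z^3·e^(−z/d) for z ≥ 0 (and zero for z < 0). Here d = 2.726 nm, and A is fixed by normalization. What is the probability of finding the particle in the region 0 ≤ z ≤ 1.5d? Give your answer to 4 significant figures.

P ≈ 0.03351

The probability is P = ∫ |u|² dz over [0, 1.5d].
With A² fixed by ∫|u|² = 1, i.e. A² = (45·d^7/8)^(−1), substitute and integrate.
Substituting t = z/d, A² and the length scale cancel in the ratio: P = ∫_{0}^{1.5} t^6·e^(-2·t) dt / ∫_{0}^{∞} t^6·e^(-2·t) dt.
With ∫ t^6·e^(-2·t) dt = -(4·t^6 + 12·t^5 + 30·t^4 + 60·t^3 + 90·t^2 + 90·t + 45)·e^(-2·t)/8 + C, the region integral is ≈ 0.188486 and the full one is 45/8.
Taking the ratio, P = 0.033509.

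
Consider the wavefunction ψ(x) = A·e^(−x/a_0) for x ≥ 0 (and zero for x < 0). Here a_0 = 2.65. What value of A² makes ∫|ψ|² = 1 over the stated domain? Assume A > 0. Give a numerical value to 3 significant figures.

A^2 ≈ 0.755

The normalization condition is ∫|ψ|² dx = 1 from 0 to ∞.
Recall ∫₀^∞ x^m e^(−x/β) dx = m!·β^(m+1), ∫|ψ|² dx = A²·(a_0/2).
So A² = (a_0/2)^(−1).
Substituting a_0 = 2.65 gives A² = 0.7547, so A = 0.8687.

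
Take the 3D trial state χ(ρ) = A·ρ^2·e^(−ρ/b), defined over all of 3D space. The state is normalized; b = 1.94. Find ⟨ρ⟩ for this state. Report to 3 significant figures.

⟨ρ⟩ ≈ 6.79

⟨ρ⟩ = ∫ ρ |χ|² 4πρ² dρ over the full domain.
Evaluating both integrals, ⟨ρ⟩ = 7·b/2.
With b = 1.94, ⟨ρ⟩ = 6.790.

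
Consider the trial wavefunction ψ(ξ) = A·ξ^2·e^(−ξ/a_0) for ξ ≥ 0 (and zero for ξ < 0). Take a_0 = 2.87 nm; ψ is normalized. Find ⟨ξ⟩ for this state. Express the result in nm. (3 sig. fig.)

⟨ξ⟩ ≈ 7.18 nm

⟨ξ⟩ = ∫ ξ |ψ|² dξ over the full domain.
Evaluating both integrals, ⟨ξ⟩ = 5·a_0/2.
With a_0 = 2.87, ⟨ξ⟩ = 7.175.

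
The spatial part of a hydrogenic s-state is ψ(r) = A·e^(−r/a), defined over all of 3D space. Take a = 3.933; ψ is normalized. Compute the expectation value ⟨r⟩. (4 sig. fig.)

By definition ⟨r⟩ = ∫ r |ψ(r)|² 4πr² dr.
Evaluating both integrals, ⟨r⟩ = 3·a/2.
With a = 3.933, ⟨r⟩ = 5.8995.

⟨r⟩ ≈ 5.900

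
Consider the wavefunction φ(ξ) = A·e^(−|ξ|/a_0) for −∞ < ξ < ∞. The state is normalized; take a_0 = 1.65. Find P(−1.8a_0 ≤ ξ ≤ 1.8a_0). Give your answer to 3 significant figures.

P ≈ 0.973

|φ|² is the probability density, so P = ∫_{−1.8a_0}^{1.8a_0} |φ|² dξ.
Since A² = 1/(a_0), this is the region integral divided by the full normalization integral.
By symmetry take twice the ξ ≥ 0 contribution in numerator and denominator; the 2's cancel. In terms of u = ξ/a_0 (A² and the length scale cancel between numerator and denominator), P = [∫_{0}^{1.8} e^(-2·u) du] / [∫_{0}^{∞} e^(-2·u) du].
With ∫ e^(-2·u) du = -e^(-2·u)/2 + C, the region integral is 1/2 - e^(-18/5)/2 and the full one is 1/2.
Taking the ratio, P = 0.9727.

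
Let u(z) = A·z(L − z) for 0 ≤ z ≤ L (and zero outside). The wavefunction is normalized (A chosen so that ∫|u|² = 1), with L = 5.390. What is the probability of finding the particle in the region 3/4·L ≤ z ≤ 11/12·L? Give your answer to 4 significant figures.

P = ∫_{3/4·L}^{11/12·L} |u(z)|² dz.
Since A² = 1/(L^5/30), this is the region integral divided by the full normalization integral.
In terms of t = z/L (A² and the length scale cancel between numerator and denominator), P = [∫_{3/4}^{11/12} t^2·(1 - t)^2 dt] / [∫_{0}^{1} t^2·(1 - t)^2 dt].
With ∫ t^2·(1 - t)^2 dt = t^3·(6·t^2 - 15·t + 10)/30 + C, the region integral is ≈ 0.00328093 and the full one is 1/30.
This works out to P = 0.098428.

P ≈ 0.09843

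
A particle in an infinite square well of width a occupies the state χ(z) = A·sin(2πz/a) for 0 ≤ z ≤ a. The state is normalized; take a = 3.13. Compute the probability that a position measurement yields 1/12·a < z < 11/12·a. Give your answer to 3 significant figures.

P ≈ 0.971

P = ∫_{1/12·a}^{11/12·a} |χ(z)|² dz.
With A² fixed by ∫|χ|² = 1, i.e. A² = (a/2)^(−1), substitute and integrate.
In terms of u = z/a (A² and the length scale cancel between numerator and denominator), P = [∫_{1/12}^{11/12} sin(2·π·u)^2 du] / [∫_{0}^{1} sin(2·π·u)^2 du].
With ∫ sin(2·π·u)^2 du = u/2 - sin(4·π·u)/(8·π) + C, the region integral is √(3)/(8·π) + 5/12 and the full one is 1/2.
Taking the ratio, P = √(3)/(4·π) + 5/6.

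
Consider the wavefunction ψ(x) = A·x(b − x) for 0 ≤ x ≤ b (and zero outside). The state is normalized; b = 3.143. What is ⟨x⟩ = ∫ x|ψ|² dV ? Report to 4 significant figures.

⟨x⟩ ≈ 1.572

By definition ⟨x⟩ = ∫ x |ψ(x)|² dx.
Expanding the polynomial and integrating term by term, since the A² factors cancel between numerator and denominator, ⟨x⟩ = b/2.
With b = 3.143, ⟨x⟩ = 1.5715.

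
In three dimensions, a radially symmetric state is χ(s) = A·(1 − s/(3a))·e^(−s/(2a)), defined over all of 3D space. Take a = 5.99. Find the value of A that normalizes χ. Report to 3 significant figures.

The normalization condition is ∫|χ|² 4πs² ds = 1 from 0 to ∞.
In 3D with spherical symmetry the volume element is 4πs² ds.
Carrying out the integral gives A² · 8·π·a^3/3.
Hence A² = 1/[8·π·a^3/3].
Plugging in a = 5.99 yields A = 0.02357.

A ≈ 0.0236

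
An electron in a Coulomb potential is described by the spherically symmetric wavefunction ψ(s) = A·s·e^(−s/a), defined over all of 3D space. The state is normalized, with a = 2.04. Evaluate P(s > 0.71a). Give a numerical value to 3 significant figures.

P ≈ 0.985

Integrate the radial probability density 4πs²|ψ|² over s > 0.71a.
The full normalization integral is A²·[3·π·a^5] = 1, fixing A².
Substituting u = s/a, A², 4π and the length scale all cancel in the ratio: P = ∫_{0.71}^{∞} u^4·e^(-2·u) du / ∫_{0}^{∞} u^4·e^(-2·u) du.
Using ∫ u^4·e^(-2·u) du = -(u^4/2 + u^3 + 3·u^2/2 + 3·u/2 + 3/4)·e^(-2·u), the numerator is ≈ 0.73871 and the denominator is 3/4.
Taking the ratio yields P = 0.9849.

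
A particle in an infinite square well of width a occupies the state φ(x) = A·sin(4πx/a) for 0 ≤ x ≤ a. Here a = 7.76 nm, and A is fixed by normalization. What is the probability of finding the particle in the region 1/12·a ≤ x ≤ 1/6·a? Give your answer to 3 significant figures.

|φ|² is the probability density, so P = ∫_{1/12·a}^{1/6·a} |φ|² dx.
The normalization integral ∫|φ|²dx over the whole domain equals a/2·A², and A² cancels in the ratio.
Substituting u = x/a, A² and the length scale cancel in the ratio: P = ∫_{1/12}^{1/6} sin(4·π·u)^2 du / ∫_{0}^{1} sin(4·π·u)^2 du.
With ∫ sin(4·π·u)^2 du = u/2 - sin(4·π·u)·cos(4·π·u)/(8·π) + C, the region integral is √(3)/(16·π) + 1/24 and the full one is 1/2.
Evaluating gives P = (√(3)/8 + π/12)/π.

P ≈ 0.152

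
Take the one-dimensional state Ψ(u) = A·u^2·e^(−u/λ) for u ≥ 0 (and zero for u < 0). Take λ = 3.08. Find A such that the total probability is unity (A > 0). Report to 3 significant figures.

The normalization condition is ∫|Ψ|² du = 1 from 0 to ∞.
With ∫₀^∞ u^4 e^(−αu) du = 4!/α^5, ∫|Ψ|² du = A²·(3·λ^5/4).
Hence A² = 1/[3·λ^5/4].
With λ = 3.08: A² = 0.004810 and A = 0.06936.

A ≈ 0.0694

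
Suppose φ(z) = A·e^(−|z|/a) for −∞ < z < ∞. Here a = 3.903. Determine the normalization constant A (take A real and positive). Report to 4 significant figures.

Require ∫ |φ|² dz = 1 over the whole domain.
Using ∫₀^∞ zⁿ e^(−αz) dz = n!/αⁿ⁺¹, with φ = A·e^(−|z|/a), the integral evaluates to A²·[a].
Setting this equal to 1 gives A² = 1/(a).
Substituting a = 3.903 gives A² = 0.25621, so A = 0.50618.

A ≈ 0.5062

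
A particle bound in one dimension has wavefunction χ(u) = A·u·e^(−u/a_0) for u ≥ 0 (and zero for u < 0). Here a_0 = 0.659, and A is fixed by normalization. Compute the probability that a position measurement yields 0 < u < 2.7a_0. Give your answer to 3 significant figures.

P = ∫_{0}^{2.7a_0} |χ(u)|² du.
Since A² = 1/(a_0^3/4), this is the region integral divided by the full normalization integral.
In terms of t = u/a_0 (A² and the length scale cancel between numerator and denominator), P = [∫_{0}^{2.7} t^2·e^(-2·t) dt] / [∫_{0}^{∞} t^2·e^(-2·t) dt].
With ∫ t^2·e^(-2·t) dt = -(2·t^2 + 2·t + 1)·e^(-2·t)/4 + C, the region integral is 1/4 - 1049·e^(-27/5)/200 and the full one is 1/4.
This works out to P = 0.9052.

P ≈ 0.905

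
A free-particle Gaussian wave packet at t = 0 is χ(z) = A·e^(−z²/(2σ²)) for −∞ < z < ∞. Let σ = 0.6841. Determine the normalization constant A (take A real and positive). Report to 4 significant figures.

A ≈ 0.9081

We need A² ∫|f|² dz = 1, taking the integral from −∞ to ∞.
Differentiating ∫e^(−αz²) dz = √(π/α) under α to get the higher moments, carrying out the integral gives A² · √(π)·σ.
Setting this equal to 1 gives A² = 1/(√(π)·σ).
With σ = 0.6841: A² = 0.82472 and A = 0.90814.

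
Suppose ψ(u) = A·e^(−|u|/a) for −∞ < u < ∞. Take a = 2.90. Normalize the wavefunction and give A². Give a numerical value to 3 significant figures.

A^2 ≈ 0.345

The normalization condition is ∫|ψ|² du = 1 from −∞ to ∞.
With ∫₀^∞ u^0 e^(−αu) du = 0!/α^1, with ψ = A·e^(−|u|/a), the integral evaluates to A²·[a].
Setting this equal to 1 gives A² = 1/(a).
Substituting a = 2.90 gives A² = 0.3448, so A = 0.5872.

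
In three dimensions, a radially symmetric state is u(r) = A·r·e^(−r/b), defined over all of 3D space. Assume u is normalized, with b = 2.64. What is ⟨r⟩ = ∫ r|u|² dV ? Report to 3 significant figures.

⟨r⟩ ≈ 6.60

By definition ⟨r⟩ = ∫ r |u(r)|² 4πr² dr.
Recall ∫₀^∞ r^m e^(−r/β) dr = m!·β^(m+1), the ratio of the moment integral to the normalization integral gives ⟨r⟩ = 5·b/2.
With b = 2.64, ⟨r⟩ = 6.600.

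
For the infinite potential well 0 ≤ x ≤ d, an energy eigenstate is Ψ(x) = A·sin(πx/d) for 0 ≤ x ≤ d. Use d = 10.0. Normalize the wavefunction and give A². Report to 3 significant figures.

Normalization requires ∫|Ψ|² dx = 1, integrated from 0 to d.
The integral (without the A² prefactor) comes out to d/2.
Hence A² = 1/[d/2].
Plugging in d = 10.0 yields A = 0.4472.

A^2 ≈ 0.200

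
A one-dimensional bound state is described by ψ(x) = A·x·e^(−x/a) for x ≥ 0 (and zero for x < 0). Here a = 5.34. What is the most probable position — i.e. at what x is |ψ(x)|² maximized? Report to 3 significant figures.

x ≈ 5.34

Set d/dx [|ψ(x)|²] = 0 and solve for x > 0.
This gives x = a.
With a = 5.34, the most probable position is 5.340.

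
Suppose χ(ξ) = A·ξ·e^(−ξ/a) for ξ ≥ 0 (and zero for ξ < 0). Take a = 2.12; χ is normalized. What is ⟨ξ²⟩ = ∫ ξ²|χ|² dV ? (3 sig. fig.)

⟨ξ²⟩ = ∫ ξ^2 |χ|² dξ over the full domain.
The ratio of the moment integral to the normalization integral gives ⟨ξ²⟩ = 3·a^2.
Putting a = 2.12 gives 13.48.

⟨ξ^2⟩ ≈ 13.5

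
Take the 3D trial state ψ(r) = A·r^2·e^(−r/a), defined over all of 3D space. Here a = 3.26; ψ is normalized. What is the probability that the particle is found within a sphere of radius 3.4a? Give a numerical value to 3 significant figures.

P = ∫ |ψ|² 4πr² dr over r ≤ 3.4a.
The full normalization integral is A²·[45·π·a^7/2] = 1, fixing A².
In terms of u = r/a (A², 4π and the length scale all cancel between numerator and denominator), P = [∫_{0}^{3.4} u^6·e^(-2·u) du] / [∫_{0}^{∞} u^6·e^(-2·u) du].
With ∫ u^6·e^(-2·u) du = -(4·u^6 + 12·u^5 + 30·u^4 + 60·u^3 + 90·u^2 + 90·u + 45)·e^(-2·u)/8 + C, the region integral is ≈ 2.9255 and the full one is 45/8.
This evaluates to P = 0.5201.

P ≈ 0.520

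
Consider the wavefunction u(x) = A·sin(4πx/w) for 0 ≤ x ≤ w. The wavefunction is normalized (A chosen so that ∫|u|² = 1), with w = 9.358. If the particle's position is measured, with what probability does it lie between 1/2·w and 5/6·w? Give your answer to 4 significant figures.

P ≈ 0.2989

The probability is P = ∫ |u|² dx over [1/2·w, 5/6·w].
The normalization integral ∫|u|²dx over the whole domain equals w/2·A², and A² cancels in the ratio.
In terms of t = x/w (A² and the length scale cancel between numerator and denominator), P = [∫_{1/2}^{5/6} sin(4·π·t)^2 dt] / [∫_{0}^{1} sin(4·π·t)^2 dt].
Using ∫ sin(4·π·t)^2 dt = t/2 - sin(4·π·t)·cos(4·π·t)/(8·π), the numerator is -√(3)/(32·π) + 1/6 and the denominator is 1/2.
This works out to P = (-√(3)/16 + π/3)/π.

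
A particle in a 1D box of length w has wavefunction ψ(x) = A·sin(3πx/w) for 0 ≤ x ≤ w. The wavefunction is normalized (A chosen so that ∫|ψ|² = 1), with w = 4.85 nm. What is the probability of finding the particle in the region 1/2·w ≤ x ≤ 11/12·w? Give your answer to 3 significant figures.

P ≈ 0.470

P = ∫_{1/2·w}^{11/12·w} |ψ(x)|² dx.
Since A² = 1/(w/2), this is the region integral divided by the full normalization integral.
In terms of u = x/w (A² and the length scale cancel between numerator and denominator), P = [∫_{1/2}^{11/12} sin(3·π·u)^2 du] / [∫_{0}^{1} sin(3·π·u)^2 du].
With ∫ sin(3·π·u)^2 du = u/2 - sin(6·π·u)/(12·π) + C, the region integral is 1/(12·π) + 5/24 and the full one is 1/2.
Evaluating gives P = (2 + 5·π)/(12·π).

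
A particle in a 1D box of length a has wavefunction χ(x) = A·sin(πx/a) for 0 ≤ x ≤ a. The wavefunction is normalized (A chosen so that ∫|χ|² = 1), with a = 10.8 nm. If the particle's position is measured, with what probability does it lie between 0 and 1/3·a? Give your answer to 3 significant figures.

The probability is P = ∫ |χ|² dx over [0, 1/3·a].
With A² fixed by ∫|χ|² = 1, i.e. A² = (a/2)^(−1), substitute and integrate.
Let u = x/a; then A² and the length scale cancel, so P = ∫_{0}^{1/3} sin(π·u)^2 du ÷ ∫_{0}^{1} sin(π·u)^2 du.
Using ∫ sin(π·u)^2 du = u/2 - sin(2·π·u)/(4·π), the numerator is -√(3)/(8·π) + 1/6 and the denominator is 1/2.
The result is P = (-√(3)/4 + π/3)/π.

P ≈ 0.196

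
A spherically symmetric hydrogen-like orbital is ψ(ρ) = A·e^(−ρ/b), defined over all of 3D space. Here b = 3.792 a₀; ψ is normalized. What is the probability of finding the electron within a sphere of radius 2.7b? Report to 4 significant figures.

P = ∫ |ψ|² 4πρ² dρ over ρ ≤ 2.7b.
The full normalization integral is A²·[π·b^3] = 1, fixing A².
In terms of u = ρ/b (A², 4π and the length scale all cancel between numerator and denominator), P = [∫_{0}^{2.7} u^2·e^(-2·u) du] / [∫_{0}^{∞} u^2·e^(-2·u) du].
Using ∫ u^2·e^(-2·u) du = -(2·u^2 + 2·u + 1)·e^(-2·u)/4, the numerator is 1/4 - 1049·e^(-27/5)/200 and the denominator is 1/4.
Taking the ratio yields P = 0.90524.

P ≈ 0.9052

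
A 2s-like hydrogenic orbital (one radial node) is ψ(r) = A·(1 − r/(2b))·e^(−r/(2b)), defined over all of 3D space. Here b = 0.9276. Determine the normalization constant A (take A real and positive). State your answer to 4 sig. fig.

The normalization condition is ∫|ψ|² 4πr² dr = 1 from 0 to ∞.
(Spherical symmetry: dV = 4πr² dr.)
Using ∫₀^∞ rⁿ e^(−αr) dr = n!/αⁿ⁺¹, ∫|ψ|² 4πr² dr = A²·(8·π·b^3).
Plugging in b = 0.9276 yields A = 0.22327.

A ≈ 0.2233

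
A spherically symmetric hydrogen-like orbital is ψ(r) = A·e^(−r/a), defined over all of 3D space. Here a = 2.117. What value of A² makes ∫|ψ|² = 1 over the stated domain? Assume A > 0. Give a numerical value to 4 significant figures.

A^2 ≈ 0.03355

Normalization requires ∫|ψ|² 4πr² dr = 1, integrated from 0 to ∞.
Carrying out the integral gives A² · π·a^3.
Hence A² = 1/[π·a^3].
With a = 2.117: A² = 0.033550 and A = 0.18317.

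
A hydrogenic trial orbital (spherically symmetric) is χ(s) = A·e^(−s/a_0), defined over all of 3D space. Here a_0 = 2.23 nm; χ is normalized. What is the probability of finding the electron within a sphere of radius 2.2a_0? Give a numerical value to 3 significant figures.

P ≈ 0.815

With dV = 4πs²ds, the probability is ∫|χ|² dV over s ≤ 2.2a_0.
Normalization gives A² = 1/(π·a_0^3).
In terms of u = s/a_0 (A², 4π and the length scale all cancel between numerator and denominator), P = [∫_{0}^{2.2} u^2·e^(-2·u) du] / [∫_{0}^{∞} u^2·e^(-2·u) du].
Using ∫ u^2·e^(-2·u) du = -(2·u^2 + 2·u + 1)·e^(-2·u)/4, the numerator is 1/4 - 377·e^(-22/5)/100 and the denominator is 1/4.
Taking the ratio yields P = 0.8149.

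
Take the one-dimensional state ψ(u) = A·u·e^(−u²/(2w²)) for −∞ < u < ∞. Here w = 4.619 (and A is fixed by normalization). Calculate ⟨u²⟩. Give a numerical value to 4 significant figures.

⟨u^2⟩ ≈ 32.00

By definition ⟨u²⟩ = ∫ u^2 |ψ(u)|² du.
With ∫_{−∞}^{∞} u^(2m) e^(−αu²) du = (2m−1)!!·√π / (2^m α^(m+1/2)), the ratio of the moment integral to the normalization integral gives ⟨u²⟩ = 3·w^2/2.
Putting w = 4.619 gives 32.003.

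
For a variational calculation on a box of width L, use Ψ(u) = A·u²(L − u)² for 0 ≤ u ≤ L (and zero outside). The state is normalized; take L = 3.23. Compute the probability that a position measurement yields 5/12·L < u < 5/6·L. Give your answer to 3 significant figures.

P ≈ 0.689

The probability is P = ∫ |Ψ|² du over [5/12·L, 5/6·L].
Since A² = 1/(L^9/630), this is the region integral divided by the full normalization integral.
Let t = u/L; then A² and the length scale cancel, so P = ∫_{5/12}^{5/6} t^4·(1 - t)^4 dt ÷ ∫_{0}^{1} t^4·(1 - t)^4 dt.
Using ∫ t^4·(1 - t)^4 dt = t^5·(70·t^4 - 315·t^3 + 540·t^2 - 420·t + 126)/630, the numerator is ≈ 0.0010932 and the denominator is 1/630.
Taking the ratio, P = 0.6887.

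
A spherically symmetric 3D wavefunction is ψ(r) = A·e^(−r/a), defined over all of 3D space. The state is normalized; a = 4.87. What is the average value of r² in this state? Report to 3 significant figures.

⟨r^2⟩ ≈ 71.2

The expectation value is the |ψ|²-weighted average of r^2: ∫ r^2|ψ|² 4πr² dr.
Recall ∫₀^∞ r^m e^(−r/β) dr = m!·β^(m+1), evaluating both integrals, ⟨r²⟩ = 3·a^2.
With a = 4.87, ⟨r^2⟩ = 71.15.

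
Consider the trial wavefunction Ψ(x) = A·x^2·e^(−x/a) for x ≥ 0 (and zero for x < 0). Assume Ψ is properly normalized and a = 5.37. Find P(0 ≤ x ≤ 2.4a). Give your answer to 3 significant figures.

P ≈ 0.524

|Ψ|² is the probability density, so P = ∫_{0}^{2.4a} |Ψ|² dx.
Since A² = 1/(3·a^5/4), this is the region integral divided by the full normalization integral.
Substituting u = x/a, A² and the length scale cancel in the ratio: P = ∫_{0}^{2.4} u^4·e^(-2·u) du / ∫_{0}^{∞} u^4·e^(-2·u) du.
An antiderivative of u^4·e^(-2·u) is -(u^4/2 + u^3 + 3·u^2/2 + 3·u/2 + 3/4)·e^(-2·u); evaluating from 0 to 2.4 gives ≈ 0.39281, while the full integral is 3/4.
The result is P = 0.5237.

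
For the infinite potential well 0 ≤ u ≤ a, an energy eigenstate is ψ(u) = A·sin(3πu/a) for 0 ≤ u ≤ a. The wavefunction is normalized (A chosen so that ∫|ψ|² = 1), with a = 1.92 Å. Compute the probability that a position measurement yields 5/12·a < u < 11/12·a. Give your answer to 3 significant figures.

|ψ|² is the probability density, so P = ∫_{5/12·a}^{11/12·a} |ψ|² du.
The normalization integral ∫|ψ|²du over the whole domain equals a/2·A², and A² cancels in the ratio.
Substituting t = u/a, A² and the length scale cancel in the ratio: P = ∫_{5/12}^{11/12} sin(3·π·t)^2 dt / ∫_{0}^{1} sin(3·π·t)^2 dt.
Using ∫ sin(3·π·t)^2 dt = t/2 - sin(6·π·t)/(12·π), the numerator is 1/(6·π) + 1/4 and the denominator is 1/2.
This works out to P = (2 + 3·π)/(6·π).

P ≈ 0.606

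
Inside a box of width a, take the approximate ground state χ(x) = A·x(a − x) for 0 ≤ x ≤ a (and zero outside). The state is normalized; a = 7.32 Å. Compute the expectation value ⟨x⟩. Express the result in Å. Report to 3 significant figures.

⟨x⟩ = ∫ x |χ|² dx over the full domain.
Expanding the polynomial and integrating term by term, the ratio of the moment integral to the normalization integral gives ⟨x⟩ = a/2.
With a = 7.32, ⟨x⟩ = 3.660.

⟨x⟩ ≈ 3.66 Å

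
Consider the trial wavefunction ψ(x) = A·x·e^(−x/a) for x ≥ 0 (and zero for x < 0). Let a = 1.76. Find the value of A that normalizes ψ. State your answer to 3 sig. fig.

A ≈ 0.857

We need A² ∫|f|² dx = 1, taking the integral from 0 to ∞.
Carrying out the integral gives A² · a^3/4.
Setting this equal to 1 gives A² = 1/(a^3/4).
Plugging in a = 1.76 yields A = 0.8566.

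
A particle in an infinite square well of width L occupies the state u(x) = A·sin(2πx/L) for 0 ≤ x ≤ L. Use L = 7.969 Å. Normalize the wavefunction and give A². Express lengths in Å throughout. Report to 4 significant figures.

We need A² ∫|f|² dx = 1, taking the integral from 0 to L.
Using sin²θ = (1 − cos 2θ)/2, with u = A·sin(2πx/L), the integral evaluates to A²·[L/2].
Hence A² = 1/[L/2].
With L = 7.969: A² = 0.25097 and A = 0.50097.

A^2 ≈ 0.2510 Å^(-1)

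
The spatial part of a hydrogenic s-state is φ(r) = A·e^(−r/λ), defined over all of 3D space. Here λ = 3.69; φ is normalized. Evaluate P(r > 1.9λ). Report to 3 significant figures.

P = ∫ |φ|² 4πr² dr over r > 1.9λ.
Normalization gives A² = 1/(π·λ^3).
Substituting u = r/λ, A², 4π and the length scale all cancel in the ratio: P = ∫_{1.9}^{∞} u^2·e^(-2·u) du / ∫_{0}^{∞} u^2·e^(-2·u) du.
Using ∫ u^2·e^(-2·u) du = -(2·u^2 + 2·u + 1)·e^(-2·u)/4, the numerator is 601·e^(-19/5)/200 and the denominator is 1/4.
Taking the ratio yields P = 0.2689.

P ≈ 0.269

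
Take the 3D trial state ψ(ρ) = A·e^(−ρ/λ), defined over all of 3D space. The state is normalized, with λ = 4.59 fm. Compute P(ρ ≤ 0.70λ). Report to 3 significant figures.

P ≈ 0.167

P = ∫ |ψ|² 4πρ² dρ over ρ ≤ 0.70λ.
Normalization gives A² = 1/(π·λ^3).
Let u = ρ/λ; then A², 4π and the length scale all cancel, so P = ∫_{0}^{0.70} u^2·e^(-2·u) du ÷ ∫_{0}^{∞} u^2·e^(-2·u) du.
An antiderivative of u^2·e^(-2·u) is -(2·u^2 + 2·u + 1)·e^(-2·u)/4; evaluating from 0 to 0.70 gives 1/4 - 169·e^(-7/5)/200, while the full integral is 1/4.
The region integral divided by the full integral gives P = 0.1665.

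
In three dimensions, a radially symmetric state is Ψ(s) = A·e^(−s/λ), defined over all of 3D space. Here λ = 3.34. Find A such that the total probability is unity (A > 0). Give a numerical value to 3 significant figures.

Normalization requires ∫|Ψ|² 4πs² ds = 1, integrated from 0 to ∞.
Recall ∫₀^∞ s^m e^(−s/β) ds = m!·β^(m+1), carrying out the integral gives A² · π·λ^3.
Hence A² = 1/[π·λ^3].
With λ = 3.34: A² = 0.008543 and A = 0.09243.

A ≈ 0.0924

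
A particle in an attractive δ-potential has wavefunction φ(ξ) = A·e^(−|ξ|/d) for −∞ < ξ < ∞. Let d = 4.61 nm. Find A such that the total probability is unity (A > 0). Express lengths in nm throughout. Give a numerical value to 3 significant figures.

A ≈ 0.466 nm^(-1/2)

The normalization condition is ∫|φ|² dξ = 1 from −∞ to ∞.
The integral (without the A² prefactor) comes out to d.
Hence A² = 1/[d].
With d = 4.61: A² = 0.2169 and A = 0.4657.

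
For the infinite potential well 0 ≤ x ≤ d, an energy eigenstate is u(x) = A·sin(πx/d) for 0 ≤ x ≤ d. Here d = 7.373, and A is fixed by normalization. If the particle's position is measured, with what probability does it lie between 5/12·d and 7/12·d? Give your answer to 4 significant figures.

P ≈ 0.3258

P = ∫_{5/12·d}^{7/12·d} |u(x)|² dx.
Since A² = 1/(d/2), this is the region integral divided by the full normalization integral.
Substituting t = x/d, A² and the length scale cancel in the ratio: P = ∫_{5/12}^{7/12} sin(π·t)^2 dt / ∫_{0}^{1} sin(π·t)^2 dt.
An antiderivative of sin(π·t)^2 is t/2 - sin(2·π·t)/(4·π); evaluating from 5/12 to 7/12 gives 1/(4·π) + 1/12, while the full integral is 1/2.
Taking the ratio, P = (3 + π)/(6·π).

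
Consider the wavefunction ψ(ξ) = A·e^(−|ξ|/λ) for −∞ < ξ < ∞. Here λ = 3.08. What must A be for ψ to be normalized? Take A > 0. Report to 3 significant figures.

A ≈ 0.570

We need A² ∫|f|² dξ = 1, taking the integral from −∞ to ∞.
With ∫₀^∞ ξ^0 e^(−αξ) dξ = 0!/α^1, the integral (without the A² prefactor) comes out to λ.
Setting this equal to 1 gives A² = 1/(λ).
Plugging in λ = 3.08 yields A = 0.5698.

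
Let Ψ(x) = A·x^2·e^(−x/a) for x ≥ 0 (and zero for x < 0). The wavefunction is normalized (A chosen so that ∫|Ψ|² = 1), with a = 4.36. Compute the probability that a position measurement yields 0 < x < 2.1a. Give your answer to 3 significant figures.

P = ∫_{0}^{2.1a} |Ψ(x)|² dx.
The normalization integral ∫|Ψ|²dx over the whole domain equals 3·a^5/4·A², and A² cancels in the ratio.
In terms of u = x/a (A² and the length scale cancel between numerator and denominator), P = [∫_{0}^{2.1} u^4·e^(-2·u) du] / [∫_{0}^{∞} u^4·e^(-2·u) du].
An antiderivative of u^4·e^(-2·u) is -(u^4/2 + u^3 + 3·u^2/2 + 3·u/2 + 3/4)·e^(-2·u); evaluating from 0 to 2.1 gives ≈ 0.30763, while the full integral is 3/4.
This works out to P = 0.4102.

P ≈ 0.410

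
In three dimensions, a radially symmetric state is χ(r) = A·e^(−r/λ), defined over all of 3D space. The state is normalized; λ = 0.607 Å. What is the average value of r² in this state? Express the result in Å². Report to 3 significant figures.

The expectation value is the |χ|²-weighted average of r^2: ∫ r^2|χ|² 4πr² dr.
Since the A² factors cancel between numerator and denominator, ⟨r²⟩ = 3·λ^2.
With λ = 0.607, ⟨r^2⟩ = 1.105.

⟨r^2⟩ ≈ 1.11 Å^2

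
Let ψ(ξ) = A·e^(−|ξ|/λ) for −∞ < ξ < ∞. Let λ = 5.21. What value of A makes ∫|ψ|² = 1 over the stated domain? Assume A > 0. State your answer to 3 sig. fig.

Require ∫ |ψ|² dξ = 1 over the whole domain.
With ∫₀^∞ ξ^0 e^(−αξ) dξ = 0!/α^1, carrying out the integral gives A² · λ.
Hence A² = 1/[λ].
Plugging in λ = 5.21 yields A = 0.4381.

A ≈ 0.438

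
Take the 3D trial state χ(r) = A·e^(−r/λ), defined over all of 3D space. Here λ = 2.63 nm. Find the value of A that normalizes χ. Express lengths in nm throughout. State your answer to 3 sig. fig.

A ≈ 0.132 nm^(-3/2)

Normalization requires ∫|χ|² 4πr² dr = 1, integrated from 0 to ∞.
(Spherical symmetry: dV = 4πr² dr.)
∫|χ|² 4πr² dr = A²·(π·λ^3).
Setting this equal to 1 gives A² = 1/(π·λ^3).
With λ = 2.63: A² = 0.01750 and A = 0.1323.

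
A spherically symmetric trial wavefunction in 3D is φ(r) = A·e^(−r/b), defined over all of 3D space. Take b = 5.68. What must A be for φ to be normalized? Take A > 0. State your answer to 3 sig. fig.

Require ∫ |φ|² 4πr² dr = 1 over the whole domain.
(Spherical symmetry: dV = 4πr² dr.)
With ∫₀^∞ r^2 e^(−αr) dr = 2!/α^3, with φ = A·e^(−r/b), the integral evaluates to A²·[π·b^3].
Plugging in b = 5.68 yields A = 0.04168.

A ≈ 0.0417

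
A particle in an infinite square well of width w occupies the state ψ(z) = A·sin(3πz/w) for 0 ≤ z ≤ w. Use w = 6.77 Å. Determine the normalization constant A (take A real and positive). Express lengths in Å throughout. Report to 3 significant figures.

The normalization condition is ∫|ψ|² dz = 1 from 0 to w.
The integral (without the A² prefactor) comes out to w/2.
So A² = (w/2)^(−1).
Substituting w = 6.77 gives A² = 0.2954, so A = 0.5435.

A ≈ 0.544 Å^(-1/2)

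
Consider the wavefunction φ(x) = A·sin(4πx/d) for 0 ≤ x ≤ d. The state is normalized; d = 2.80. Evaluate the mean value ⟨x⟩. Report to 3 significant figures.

⟨x⟩ ≈ 1.40

By definition ⟨x⟩ = ∫ x |φ(x)|² dx.
The ratio of the moment integral to the normalization integral gives ⟨x⟩ = d/2.
Putting d = 2.80 gives 1.400.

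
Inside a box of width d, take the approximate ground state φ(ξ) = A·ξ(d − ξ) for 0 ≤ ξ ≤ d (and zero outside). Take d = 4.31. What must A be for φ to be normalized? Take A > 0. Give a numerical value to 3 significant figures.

A ≈ 0.142

The normalization condition is ∫|φ|² dξ = 1 from 0 to d.
Expanding the polynomial and integrating term by term, ∫|φ|² dξ = A²·(d^5/30).
Setting this equal to 1 gives A² = 1/(d^5/30).
With d = 4.31: A² = 0.02017 and A = 0.1420.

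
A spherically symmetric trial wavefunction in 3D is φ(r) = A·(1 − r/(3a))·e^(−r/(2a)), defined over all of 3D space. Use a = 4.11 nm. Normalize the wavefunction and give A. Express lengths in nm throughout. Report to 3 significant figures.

A ≈ 0.0415 nm^(-3/2)

Normalization requires ∫|φ|² 4πr² dr = 1, integrated from 0 to ∞.
In 3D with spherical symmetry the volume element is 4πr² dr.
∫|φ|² 4πr² dr = A²·(8·π·a^3/3).
Setting this equal to 1 gives A² = 1/(8·π·a^3/3).
Substituting a = 4.11 gives A² = 0.001719, so A = 0.04146.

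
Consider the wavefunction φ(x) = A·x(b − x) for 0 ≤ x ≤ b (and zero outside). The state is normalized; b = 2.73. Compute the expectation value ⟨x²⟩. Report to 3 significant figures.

⟨x²⟩ = ∫ x^2 |φ|² dx over the full domain.
Expanding the polynomial and integrating term by term, since the A² factors cancel between numerator and denominator, ⟨x²⟩ = 2·b^2/7.
With b = 2.73, ⟨x^2⟩ = 2.129.

⟨x^2⟩ ≈ 2.13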